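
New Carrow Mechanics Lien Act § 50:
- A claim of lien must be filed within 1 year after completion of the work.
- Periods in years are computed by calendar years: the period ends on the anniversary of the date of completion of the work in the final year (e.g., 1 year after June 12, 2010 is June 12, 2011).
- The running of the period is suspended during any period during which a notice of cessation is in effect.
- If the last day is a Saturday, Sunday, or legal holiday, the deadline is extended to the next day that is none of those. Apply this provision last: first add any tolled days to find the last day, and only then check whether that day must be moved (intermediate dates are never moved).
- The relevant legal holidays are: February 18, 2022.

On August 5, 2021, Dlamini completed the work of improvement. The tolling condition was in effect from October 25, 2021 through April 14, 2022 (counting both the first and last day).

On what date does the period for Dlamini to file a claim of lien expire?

January 24, 2023

1 year after August 5, 2021 is August 5, 2022.
From October 25, 2021 through April 14, 2022 inclusive is 172 days; tolling adds 172 days: August 5, 2022 + 172 days = January 24, 2023.
January 24, 2023 is a Tuesday and not a legal holiday, so no extension applies.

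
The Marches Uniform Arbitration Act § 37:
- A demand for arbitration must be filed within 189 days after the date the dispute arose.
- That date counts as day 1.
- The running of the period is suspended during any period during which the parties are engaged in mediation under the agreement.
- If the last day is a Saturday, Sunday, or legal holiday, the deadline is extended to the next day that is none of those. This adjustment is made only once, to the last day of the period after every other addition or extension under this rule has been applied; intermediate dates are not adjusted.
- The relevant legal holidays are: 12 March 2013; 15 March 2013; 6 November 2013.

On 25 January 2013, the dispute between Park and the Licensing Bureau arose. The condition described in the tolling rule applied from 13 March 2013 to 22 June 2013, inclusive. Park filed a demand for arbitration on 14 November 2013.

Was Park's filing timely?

No

Counting 25 January 2013 as day 1, day 189 is August 1, 2013.
From March 13, 2013 through June 22, 2013 inclusive is 102 days; tolling adds 102 days: August 1, 2013 + 102 days = November 11, 2013.
November 11, 2013 is a Monday and not a legal holiday, so no extension applies.
The deadline is November 11, 2013; the filing on November 14, 2013 is after that date.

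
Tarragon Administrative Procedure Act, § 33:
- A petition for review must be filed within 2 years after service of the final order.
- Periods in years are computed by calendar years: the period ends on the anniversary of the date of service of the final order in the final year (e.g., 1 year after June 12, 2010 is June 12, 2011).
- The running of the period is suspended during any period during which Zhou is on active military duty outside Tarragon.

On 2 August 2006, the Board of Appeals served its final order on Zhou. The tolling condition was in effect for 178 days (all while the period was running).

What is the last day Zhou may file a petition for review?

January 27, 2009

2 years after 2 August 2006 is August 2, 2008.
Tolling adds 178 days: August 2, 2008 + 178 days = January 27, 2009.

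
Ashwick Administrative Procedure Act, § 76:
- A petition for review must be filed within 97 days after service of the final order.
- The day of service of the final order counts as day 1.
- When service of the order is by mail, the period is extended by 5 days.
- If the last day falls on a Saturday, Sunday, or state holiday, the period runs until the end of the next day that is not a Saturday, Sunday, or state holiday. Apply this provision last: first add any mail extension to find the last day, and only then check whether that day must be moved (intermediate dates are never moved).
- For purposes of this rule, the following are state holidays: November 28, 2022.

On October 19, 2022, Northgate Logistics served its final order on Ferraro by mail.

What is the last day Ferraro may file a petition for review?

Counting October 19, 2022 as day 1, day 97 is January 23, 2023.
Service was by mail, adding 5 days: January 23, 2023 + 5 days = January 28, 2023.
January 28, 2023 is Saturday; January 29, 2023 is Sunday. The next qualifying day is January 30, 2023.

January 30, 2023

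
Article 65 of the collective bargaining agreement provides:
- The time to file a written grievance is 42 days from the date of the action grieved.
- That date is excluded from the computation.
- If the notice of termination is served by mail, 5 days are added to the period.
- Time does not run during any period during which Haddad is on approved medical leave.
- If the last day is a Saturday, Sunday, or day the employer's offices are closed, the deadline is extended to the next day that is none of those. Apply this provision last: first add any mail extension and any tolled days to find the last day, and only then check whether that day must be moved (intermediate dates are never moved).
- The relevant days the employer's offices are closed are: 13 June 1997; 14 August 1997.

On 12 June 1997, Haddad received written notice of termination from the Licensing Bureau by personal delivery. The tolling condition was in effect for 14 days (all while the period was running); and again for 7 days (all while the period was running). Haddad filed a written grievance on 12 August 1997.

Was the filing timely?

Yes

42 days after 12 June 1997 is July 24, 1997.
Service was not by mail, so no mail extension applies.
Tolling adds 14 days: July 24, 1997 + 14 days = August 7, 1997.
Tolling adds 7 days: August 7, 1997 + 7 days = August 14, 1997.
August 14, 1997 is a listed holiday. The next qualifying day is August 15, 1997.
The deadline is August 15, 1997; the filing on August 12, 1997 is on or before that date.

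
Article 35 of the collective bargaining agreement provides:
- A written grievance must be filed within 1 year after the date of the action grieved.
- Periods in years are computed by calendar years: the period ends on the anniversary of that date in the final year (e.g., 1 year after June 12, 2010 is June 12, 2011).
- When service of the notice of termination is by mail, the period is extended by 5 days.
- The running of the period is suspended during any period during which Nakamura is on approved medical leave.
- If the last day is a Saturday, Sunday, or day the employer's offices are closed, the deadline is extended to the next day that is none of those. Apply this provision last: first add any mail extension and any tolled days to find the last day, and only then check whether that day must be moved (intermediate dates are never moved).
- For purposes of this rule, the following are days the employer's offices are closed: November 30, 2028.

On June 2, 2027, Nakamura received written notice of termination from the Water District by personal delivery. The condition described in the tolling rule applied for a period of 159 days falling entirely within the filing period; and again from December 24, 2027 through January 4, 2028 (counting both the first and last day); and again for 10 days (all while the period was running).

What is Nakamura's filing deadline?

1 year after June 2, 2027 is June 2, 2028.
Service was not by mail, so no mail extension applies.
Tolling adds 159 days: June 2, 2028 + 159 days = November 8, 2028.
From December 24, 2027 through January 4, 2028 inclusive is 12 days; tolling adds 12 days: November 8, 2028 + 12 days = November 20, 2028.
Tolling adds 10 days: November 20, 2028 + 10 days = November 30, 2028.
November 30, 2028 is a listed holiday. The next qualifying day is December 1, 2028.

December 1, 2028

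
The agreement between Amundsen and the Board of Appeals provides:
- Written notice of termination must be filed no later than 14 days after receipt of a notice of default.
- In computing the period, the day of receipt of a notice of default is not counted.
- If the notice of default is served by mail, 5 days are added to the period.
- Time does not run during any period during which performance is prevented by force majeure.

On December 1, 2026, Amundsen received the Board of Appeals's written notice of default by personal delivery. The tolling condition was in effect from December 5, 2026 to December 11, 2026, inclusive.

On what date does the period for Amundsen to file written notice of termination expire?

December 22, 2026

14 days after December 1, 2026 is December 15, 2026.
Service was not by mail, so no mail extension applies.
From December 5, 2026 through December 11, 2026 inclusive is 7 days; tolling adds 7 days: December 15, 2026 + 7 days = December 22, 2026.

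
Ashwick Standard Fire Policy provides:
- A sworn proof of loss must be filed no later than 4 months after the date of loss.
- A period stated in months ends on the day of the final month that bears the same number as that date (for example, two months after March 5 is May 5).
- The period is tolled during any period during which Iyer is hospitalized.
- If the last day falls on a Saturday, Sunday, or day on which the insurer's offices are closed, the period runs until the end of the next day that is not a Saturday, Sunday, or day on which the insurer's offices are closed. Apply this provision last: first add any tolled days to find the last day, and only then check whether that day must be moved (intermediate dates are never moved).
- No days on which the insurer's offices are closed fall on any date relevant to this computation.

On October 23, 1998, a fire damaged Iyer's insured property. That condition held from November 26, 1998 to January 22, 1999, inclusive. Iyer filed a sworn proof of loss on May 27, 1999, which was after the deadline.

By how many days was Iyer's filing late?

35 days

4 months after October 23, 1998 is February 23, 1999.
From November 26, 1998 through January 22, 1999 inclusive is 58 days; tolling adds 58 days: February 23, 1999 + 58 days = April 22, 1999.
April 22, 1999 is a Thursday and not a day on which the insurer's offices are closed, so no extension applies.
The deadline is April 22, 1999; from April 22, 1999 to May 27, 1999 is 35 days.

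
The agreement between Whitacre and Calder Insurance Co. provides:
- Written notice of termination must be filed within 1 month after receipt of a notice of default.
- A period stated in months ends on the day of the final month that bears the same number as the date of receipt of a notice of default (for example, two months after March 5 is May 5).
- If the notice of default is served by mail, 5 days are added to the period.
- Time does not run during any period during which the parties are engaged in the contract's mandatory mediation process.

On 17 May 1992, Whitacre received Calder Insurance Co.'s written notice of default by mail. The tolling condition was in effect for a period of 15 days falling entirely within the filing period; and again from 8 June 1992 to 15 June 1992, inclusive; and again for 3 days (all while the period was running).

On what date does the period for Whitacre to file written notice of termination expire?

1 month after 17 May 1992 is June 17, 1992.
Service was by mail, adding 5 days: June 17, 1992 + 5 days = June 22, 1992.
Tolling adds 15 days: June 22, 1992 + 15 days = July 7, 1992.
From June 8, 1992 through June 15, 1992 inclusive is 8 days; tolling adds 8 days: July 7, 1992 + 8 days = July 15, 1992.
Tolling adds 3 days: July 15, 1992 + 3 days = July 18, 1992.

July 18, 1992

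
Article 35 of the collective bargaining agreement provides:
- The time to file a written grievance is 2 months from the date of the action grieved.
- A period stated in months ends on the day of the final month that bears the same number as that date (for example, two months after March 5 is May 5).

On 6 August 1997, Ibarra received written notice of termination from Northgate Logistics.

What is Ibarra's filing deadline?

October 6, 1997

2 months after 6 August 1997 is October 6, 1997.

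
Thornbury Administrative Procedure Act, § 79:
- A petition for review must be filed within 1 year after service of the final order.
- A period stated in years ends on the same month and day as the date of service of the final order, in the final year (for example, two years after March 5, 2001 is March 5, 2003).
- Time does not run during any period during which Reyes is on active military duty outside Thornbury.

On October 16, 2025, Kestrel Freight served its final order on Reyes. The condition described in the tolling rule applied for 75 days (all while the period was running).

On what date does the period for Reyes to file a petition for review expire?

1 year after October 16, 2025 is October 16, 2026.
Tolling adds 75 days: October 16, 2026 + 75 days = December 30, 2026.

December 30, 2026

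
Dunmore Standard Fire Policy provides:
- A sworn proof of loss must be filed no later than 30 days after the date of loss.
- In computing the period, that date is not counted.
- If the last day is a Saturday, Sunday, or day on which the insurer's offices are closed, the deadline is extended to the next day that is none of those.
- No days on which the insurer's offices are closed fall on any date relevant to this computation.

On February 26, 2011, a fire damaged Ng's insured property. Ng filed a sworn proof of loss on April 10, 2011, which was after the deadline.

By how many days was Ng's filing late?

13 days

30 days after February 26, 2011 is March 28, 2011.
March 28, 2011 is a Monday and not a day on which the insurer's offices are closed, so no extension applies.
The deadline is March 28, 2011; from March 28, 2011 to April 10, 2011 is 13 days.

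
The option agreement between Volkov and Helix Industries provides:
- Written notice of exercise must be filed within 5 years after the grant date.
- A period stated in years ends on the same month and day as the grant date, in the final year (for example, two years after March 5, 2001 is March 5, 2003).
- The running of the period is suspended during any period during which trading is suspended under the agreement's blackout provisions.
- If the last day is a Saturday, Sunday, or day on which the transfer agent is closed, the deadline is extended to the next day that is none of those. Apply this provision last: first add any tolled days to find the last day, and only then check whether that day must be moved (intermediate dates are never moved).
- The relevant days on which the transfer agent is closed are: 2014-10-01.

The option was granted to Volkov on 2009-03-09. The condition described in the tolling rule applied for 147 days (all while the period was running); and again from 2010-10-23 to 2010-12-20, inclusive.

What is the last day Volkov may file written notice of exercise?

October 2, 2014

5 years after 2009-03-09 is March 9, 2014.
Tolling adds 147 days: March 9, 2014 + 147 days = August 3, 2014.
From October 23, 2010 through December 20, 2010 inclusive is 59 days; tolling adds 59 days: August 3, 2014 + 59 days = October 1, 2014.
October 1, 2014 is a listed holiday. The next qualifying day is October 2, 2014.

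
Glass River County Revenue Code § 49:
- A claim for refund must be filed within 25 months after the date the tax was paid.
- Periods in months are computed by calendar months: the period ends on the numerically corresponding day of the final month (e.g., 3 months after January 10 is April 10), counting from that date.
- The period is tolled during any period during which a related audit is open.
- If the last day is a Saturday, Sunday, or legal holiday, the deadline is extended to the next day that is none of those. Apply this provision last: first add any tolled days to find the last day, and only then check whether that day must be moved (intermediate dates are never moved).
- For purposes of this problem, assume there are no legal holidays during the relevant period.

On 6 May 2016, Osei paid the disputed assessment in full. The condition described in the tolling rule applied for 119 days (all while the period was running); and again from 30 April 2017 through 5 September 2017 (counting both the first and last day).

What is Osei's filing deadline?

25 months after 6 May 2016 is June 6, 2018.
Tolling adds 119 days: June 6, 2018 + 119 days = October 3, 2018.
From April 30, 2017 through September 5, 2017 inclusive is 129 days; tolling adds 129 days: October 3, 2018 + 129 days = February 9, 2019.
February 9, 2019 is Saturday; February 10, 2019 is Sunday. The next qualifying day is February 11, 2019.

February 11, 2019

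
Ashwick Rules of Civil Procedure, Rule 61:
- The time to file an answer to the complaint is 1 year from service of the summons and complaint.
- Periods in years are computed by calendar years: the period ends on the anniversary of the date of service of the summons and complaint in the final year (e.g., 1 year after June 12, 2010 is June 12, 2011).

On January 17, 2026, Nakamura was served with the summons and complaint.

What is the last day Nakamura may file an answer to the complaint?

January 17, 2027

1 year after January 17, 2026 is January 17, 2027.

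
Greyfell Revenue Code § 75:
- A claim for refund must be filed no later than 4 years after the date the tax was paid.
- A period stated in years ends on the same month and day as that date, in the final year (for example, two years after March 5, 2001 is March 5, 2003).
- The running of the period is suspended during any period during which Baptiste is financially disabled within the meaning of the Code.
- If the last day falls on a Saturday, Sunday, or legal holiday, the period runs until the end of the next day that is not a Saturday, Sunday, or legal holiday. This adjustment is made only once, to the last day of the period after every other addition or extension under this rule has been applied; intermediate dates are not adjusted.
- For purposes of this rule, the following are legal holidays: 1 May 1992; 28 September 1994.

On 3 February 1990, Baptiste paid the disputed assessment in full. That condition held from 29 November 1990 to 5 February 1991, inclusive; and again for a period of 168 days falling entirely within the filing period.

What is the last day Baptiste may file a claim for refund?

4 years after 3 February 1990 is February 3, 1994.
From November 29, 1990 through February 5, 1991 inclusive is 69 days; tolling adds 69 days: February 3, 1994 + 69 days = April 13, 1994.
Tolling adds 168 days: April 13, 1994 + 168 days = September 28, 1994.
September 28, 1994 is a listed holiday. The next qualifying day is September 29, 1994.

September 29, 1994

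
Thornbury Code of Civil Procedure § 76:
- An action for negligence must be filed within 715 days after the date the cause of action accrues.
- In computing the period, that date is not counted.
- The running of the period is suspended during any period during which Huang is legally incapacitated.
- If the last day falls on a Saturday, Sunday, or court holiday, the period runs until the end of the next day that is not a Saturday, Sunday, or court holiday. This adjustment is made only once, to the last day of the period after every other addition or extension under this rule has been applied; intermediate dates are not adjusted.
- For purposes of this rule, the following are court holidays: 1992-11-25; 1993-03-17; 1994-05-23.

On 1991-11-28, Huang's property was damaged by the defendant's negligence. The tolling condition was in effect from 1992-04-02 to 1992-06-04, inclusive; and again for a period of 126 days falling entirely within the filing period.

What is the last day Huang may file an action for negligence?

May 24, 1994

715 days after 1991-11-28 is November 12, 1993.
From April 2, 1992 through June 4, 1992 inclusive is 64 days; tolling adds 64 days: November 12, 1993 + 64 days = January 15, 1994.
Tolling adds 126 days: January 15, 1994 + 126 days = May 21, 1994.
May 21, 1994 is Saturday; May 22, 1994 is Sunday; May 23, 1994 is a listed holiday. The next qualifying day is May 24, 1994.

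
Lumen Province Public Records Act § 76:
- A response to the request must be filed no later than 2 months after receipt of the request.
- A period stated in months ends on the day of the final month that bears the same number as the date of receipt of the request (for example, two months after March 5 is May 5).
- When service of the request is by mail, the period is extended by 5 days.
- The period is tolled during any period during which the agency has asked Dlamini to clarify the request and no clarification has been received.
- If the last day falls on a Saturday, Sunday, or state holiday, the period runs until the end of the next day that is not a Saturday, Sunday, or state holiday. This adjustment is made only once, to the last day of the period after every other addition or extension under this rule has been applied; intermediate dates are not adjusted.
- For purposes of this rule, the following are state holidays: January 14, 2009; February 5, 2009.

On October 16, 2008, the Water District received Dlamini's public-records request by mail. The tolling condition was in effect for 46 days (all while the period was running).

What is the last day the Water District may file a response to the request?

2 months after October 16, 2008 is December 16, 2008.
Service was by mail, adding 5 days: December 16, 2008 + 5 days = December 21, 2008.
Tolling adds 46 days: December 21, 2008 + 46 days = February 5, 2009.
February 5, 2009 is a listed holiday. The next qualifying day is February 6, 2009.

February 6, 2009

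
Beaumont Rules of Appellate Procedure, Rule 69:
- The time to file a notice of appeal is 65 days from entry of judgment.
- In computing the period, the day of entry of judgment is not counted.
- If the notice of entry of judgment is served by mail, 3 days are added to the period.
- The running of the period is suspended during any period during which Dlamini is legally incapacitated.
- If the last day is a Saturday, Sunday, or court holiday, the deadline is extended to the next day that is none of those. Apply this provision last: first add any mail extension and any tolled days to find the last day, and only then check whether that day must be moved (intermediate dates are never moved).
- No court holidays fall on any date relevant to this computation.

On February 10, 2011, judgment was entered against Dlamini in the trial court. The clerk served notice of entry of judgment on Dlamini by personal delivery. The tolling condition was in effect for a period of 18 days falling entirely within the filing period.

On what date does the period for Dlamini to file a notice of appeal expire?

May 4, 2011

65 days after February 10, 2011 is April 16, 2011.
Service was not by mail, so no mail extension applies.
Tolling adds 18 days: April 16, 2011 + 18 days = May 4, 2011.
May 4, 2011 is a Wednesday and not a court holiday, so no extension applies.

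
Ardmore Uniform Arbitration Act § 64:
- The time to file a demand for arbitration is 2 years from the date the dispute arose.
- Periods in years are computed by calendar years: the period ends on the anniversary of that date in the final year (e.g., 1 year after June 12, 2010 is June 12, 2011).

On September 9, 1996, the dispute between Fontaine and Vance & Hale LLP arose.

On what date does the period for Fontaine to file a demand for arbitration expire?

2 years after September 9, 1996 is September 9, 1998.

September 9, 1998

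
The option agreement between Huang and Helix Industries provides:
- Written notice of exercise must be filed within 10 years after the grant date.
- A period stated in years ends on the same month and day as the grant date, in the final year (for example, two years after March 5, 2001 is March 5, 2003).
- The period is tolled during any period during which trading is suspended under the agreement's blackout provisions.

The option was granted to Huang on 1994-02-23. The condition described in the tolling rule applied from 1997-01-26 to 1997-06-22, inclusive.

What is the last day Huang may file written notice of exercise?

10 years after 1994-02-23 is February 23, 2004.
From January 26, 1997 through June 22, 1997 inclusive is 148 days; tolling adds 148 days: February 23, 2004 + 148 days = July 20, 2004.

July 20, 2004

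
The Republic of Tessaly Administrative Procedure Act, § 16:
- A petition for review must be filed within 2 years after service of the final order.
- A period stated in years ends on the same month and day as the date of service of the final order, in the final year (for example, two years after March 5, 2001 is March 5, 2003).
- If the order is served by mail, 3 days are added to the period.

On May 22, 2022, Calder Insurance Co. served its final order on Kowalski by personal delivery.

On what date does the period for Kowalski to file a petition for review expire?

2 years after May 22, 2022 is May 22, 2024.
Service was not by mail, so no mail extension applies.

May 22, 2024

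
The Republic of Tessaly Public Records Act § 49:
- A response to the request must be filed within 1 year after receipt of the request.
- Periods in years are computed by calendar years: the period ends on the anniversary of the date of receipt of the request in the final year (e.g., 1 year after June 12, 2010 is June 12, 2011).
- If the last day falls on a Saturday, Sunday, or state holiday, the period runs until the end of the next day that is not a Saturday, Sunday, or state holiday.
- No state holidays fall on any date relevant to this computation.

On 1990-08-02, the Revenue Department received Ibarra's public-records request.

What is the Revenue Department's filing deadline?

1 year after 1990-08-02 is August 2, 1991.
August 2, 1991 is a Friday and not a state holiday, so no extension applies.

August 2, 1991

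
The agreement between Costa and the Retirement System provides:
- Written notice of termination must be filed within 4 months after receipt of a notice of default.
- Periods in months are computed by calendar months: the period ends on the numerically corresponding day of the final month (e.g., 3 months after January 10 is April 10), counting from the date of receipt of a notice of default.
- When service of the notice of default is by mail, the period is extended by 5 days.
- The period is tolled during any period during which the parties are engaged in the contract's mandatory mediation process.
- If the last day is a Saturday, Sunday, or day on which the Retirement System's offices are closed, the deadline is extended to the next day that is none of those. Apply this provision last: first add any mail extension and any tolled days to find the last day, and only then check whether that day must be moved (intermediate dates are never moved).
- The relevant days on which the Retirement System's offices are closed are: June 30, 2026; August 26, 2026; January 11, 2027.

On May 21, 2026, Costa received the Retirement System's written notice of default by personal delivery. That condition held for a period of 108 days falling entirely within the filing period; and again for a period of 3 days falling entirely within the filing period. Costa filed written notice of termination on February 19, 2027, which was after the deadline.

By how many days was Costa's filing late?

38 days

4 months after May 21, 2026 is September 21, 2026.
Service was not by mail, so no mail extension applies.
Tolling adds 108 days: September 21, 2026 + 108 days = January 7, 2027.
Tolling adds 3 days: January 7, 2027 + 3 days = January 10, 2027.
January 10, 2027 is Sunday; January 11, 2027 is a listed holiday. The next qualifying day is January 12, 2027.
The deadline is January 12, 2027; from January 12, 2027 to February 19, 2027 is 38 days.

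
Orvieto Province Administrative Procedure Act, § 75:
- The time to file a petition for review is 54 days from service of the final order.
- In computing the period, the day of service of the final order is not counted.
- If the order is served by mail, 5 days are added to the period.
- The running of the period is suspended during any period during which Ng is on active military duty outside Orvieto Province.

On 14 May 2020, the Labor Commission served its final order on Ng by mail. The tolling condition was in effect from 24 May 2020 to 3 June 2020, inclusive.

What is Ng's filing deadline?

54 days after 14 May 2020 is July 7, 2020.
Service was by mail, adding 5 days: July 7, 2020 + 5 days = July 12, 2020.
From May 24, 2020 through June 3, 2020 inclusive is 11 days; tolling adds 11 days: July 12, 2020 + 11 days = July 23, 2020.

July 23, 2020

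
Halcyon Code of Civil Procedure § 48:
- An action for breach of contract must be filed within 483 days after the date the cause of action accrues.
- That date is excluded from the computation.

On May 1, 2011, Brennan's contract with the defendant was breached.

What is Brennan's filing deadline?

483 days after May 1, 2011 is August 26, 2012.

August 26, 2012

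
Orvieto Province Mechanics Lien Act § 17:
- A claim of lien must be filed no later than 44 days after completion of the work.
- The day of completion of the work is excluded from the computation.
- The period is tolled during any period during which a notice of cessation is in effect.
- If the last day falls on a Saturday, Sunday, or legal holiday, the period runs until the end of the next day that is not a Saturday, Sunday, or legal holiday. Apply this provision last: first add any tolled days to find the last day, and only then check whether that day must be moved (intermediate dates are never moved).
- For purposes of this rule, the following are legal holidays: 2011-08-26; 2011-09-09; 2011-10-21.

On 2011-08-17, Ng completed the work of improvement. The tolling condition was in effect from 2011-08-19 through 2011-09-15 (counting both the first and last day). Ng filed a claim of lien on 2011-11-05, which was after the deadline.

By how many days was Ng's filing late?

44 days after 2011-08-17 is September 30, 2011.
From August 19, 2011 through September 15, 2011 inclusive is 28 days; tolling adds 28 days: September 30, 2011 + 28 days = October 28, 2011.
October 28, 2011 is a Friday and not a legal holiday, so no extension applies.
The deadline is October 28, 2011; from October 28, 2011 to November 5, 2011 is 8 days.

8 days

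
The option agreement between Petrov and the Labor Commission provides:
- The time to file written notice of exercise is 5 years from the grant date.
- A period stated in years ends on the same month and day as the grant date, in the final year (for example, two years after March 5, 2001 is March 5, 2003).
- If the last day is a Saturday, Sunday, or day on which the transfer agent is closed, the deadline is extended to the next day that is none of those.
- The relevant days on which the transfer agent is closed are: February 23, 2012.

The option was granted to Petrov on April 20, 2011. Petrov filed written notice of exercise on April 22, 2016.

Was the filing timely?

5 years after April 20, 2011 is April 20, 2016.
April 20, 2016 is a Wednesday and not a day on which the transfer agent is closed, so no extension applies.
The deadline is April 20, 2016; the filing on April 22, 2016 is after that date.

No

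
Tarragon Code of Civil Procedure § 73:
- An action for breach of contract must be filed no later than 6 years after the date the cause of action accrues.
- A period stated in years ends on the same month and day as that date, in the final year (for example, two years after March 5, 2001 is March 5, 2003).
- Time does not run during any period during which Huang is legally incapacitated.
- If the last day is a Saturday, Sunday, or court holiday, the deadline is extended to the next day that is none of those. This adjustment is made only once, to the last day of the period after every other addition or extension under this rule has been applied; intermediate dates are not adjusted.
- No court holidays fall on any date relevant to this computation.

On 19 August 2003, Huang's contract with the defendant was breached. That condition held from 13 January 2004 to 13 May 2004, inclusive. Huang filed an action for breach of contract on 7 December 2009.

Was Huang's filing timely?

6 years after 19 August 2003 is August 19, 2009.
From January 13, 2004 through May 13, 2004 inclusive is 122 days; tolling adds 122 days: August 19, 2009 + 122 days = December 19, 2009.
December 19, 2009 is Saturday; December 20, 2009 is Sunday. The next qualifying day is December 21, 2009.
The deadline is December 21, 2009; the filing on December 7, 2009 is on or before that date.

Yes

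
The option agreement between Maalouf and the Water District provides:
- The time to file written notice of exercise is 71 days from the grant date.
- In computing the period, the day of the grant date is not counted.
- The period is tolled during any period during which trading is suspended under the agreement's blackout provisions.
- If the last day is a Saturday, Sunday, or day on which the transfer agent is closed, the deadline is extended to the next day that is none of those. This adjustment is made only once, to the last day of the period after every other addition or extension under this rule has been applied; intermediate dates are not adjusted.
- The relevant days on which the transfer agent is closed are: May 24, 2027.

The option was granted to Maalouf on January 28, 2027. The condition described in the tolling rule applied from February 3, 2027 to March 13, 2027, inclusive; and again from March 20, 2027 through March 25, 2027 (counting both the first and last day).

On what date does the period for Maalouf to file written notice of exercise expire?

71 days after January 28, 2027 is April 9, 2027.
From February 3, 2027 through March 13, 2027 inclusive is 39 days; tolling adds 39 days: April 9, 2027 + 39 days = May 18, 2027.
From March 20, 2027 through March 25, 2027 inclusive is 6 days; tolling adds 6 days: May 18, 2027 + 6 days = May 24, 2027.
May 24, 2027 is a listed holiday. The next qualifying day is May 25, 2027.

May 25, 2027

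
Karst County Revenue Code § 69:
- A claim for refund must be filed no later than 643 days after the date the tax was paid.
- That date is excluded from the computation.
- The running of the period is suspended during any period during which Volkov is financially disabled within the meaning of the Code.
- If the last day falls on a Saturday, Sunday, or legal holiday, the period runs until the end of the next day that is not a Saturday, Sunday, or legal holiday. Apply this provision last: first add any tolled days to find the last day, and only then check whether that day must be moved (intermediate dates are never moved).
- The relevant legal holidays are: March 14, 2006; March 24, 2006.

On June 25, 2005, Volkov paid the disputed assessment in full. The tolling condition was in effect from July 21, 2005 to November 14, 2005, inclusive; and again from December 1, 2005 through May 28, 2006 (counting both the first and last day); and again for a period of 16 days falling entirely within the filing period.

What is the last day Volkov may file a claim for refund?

643 days after June 25, 2005 is March 30, 2007.
From July 21, 2005 through November 14, 2005 inclusive is 117 days; tolling adds 117 days: March 30, 2007 + 117 days = July 25, 2007.
From December 1, 2005 through May 28, 2006 inclusive is 179 days; tolling adds 179 days: July 25, 2007 + 179 days = January 20, 2008.
Tolling adds 16 days: January 20, 2008 + 16 days = February 5, 2008.
February 5, 2008 is a Tuesday and not a legal holiday, so no extension applies.

February 5, 2008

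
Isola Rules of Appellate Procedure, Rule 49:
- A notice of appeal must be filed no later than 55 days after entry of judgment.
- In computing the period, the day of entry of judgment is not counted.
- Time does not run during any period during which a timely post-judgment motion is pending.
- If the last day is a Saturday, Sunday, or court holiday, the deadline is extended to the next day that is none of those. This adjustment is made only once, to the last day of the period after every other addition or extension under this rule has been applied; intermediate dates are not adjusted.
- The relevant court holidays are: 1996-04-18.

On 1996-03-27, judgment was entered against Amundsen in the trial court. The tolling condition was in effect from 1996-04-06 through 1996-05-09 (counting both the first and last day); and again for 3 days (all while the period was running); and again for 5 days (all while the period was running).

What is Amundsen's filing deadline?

55 days after 1996-03-27 is May 21, 1996.
From April 6, 1996 through May 9, 1996 inclusive is 34 days; tolling adds 34 days: May 21, 1996 + 34 days = June 24, 1996.
Tolling adds 3 days: June 24, 1996 + 3 days = June 27, 1996.
Tolling adds 5 days: June 27, 1996 + 5 days = July 2, 1996.
July 2, 1996 is a Tuesday and not a court holiday, so no extension applies.

July 2, 1996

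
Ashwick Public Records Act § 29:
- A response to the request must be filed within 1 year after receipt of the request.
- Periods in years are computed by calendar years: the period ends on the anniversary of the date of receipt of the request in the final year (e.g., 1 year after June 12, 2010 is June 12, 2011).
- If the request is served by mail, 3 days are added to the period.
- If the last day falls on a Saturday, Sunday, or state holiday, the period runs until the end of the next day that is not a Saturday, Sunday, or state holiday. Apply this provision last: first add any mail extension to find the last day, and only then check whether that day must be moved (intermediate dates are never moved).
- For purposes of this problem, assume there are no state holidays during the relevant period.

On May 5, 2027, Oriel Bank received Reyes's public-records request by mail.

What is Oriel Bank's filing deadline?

1 year after May 5, 2027 is May 5, 2028.
Service was by mail, adding 3 days: May 5, 2028 + 3 days = May 8, 2028.
May 8, 2028 is a Monday and not a state holiday, so no extension applies.

May 8, 2028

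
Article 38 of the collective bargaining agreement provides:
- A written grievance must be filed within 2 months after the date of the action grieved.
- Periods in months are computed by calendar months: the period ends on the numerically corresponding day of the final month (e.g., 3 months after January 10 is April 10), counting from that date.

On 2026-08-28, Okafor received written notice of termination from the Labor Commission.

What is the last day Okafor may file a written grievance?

October 28, 2026

2 months after 2026-08-28 is October 28, 2026.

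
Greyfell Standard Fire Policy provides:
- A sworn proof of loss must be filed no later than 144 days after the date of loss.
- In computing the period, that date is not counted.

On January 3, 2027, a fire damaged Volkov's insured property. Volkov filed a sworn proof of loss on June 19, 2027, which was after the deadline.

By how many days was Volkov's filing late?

23 days

144 days after January 3, 2027 is May 27, 2027.
The deadline is May 27, 2027; from May 27, 2027 to June 19, 2027 is 23 days.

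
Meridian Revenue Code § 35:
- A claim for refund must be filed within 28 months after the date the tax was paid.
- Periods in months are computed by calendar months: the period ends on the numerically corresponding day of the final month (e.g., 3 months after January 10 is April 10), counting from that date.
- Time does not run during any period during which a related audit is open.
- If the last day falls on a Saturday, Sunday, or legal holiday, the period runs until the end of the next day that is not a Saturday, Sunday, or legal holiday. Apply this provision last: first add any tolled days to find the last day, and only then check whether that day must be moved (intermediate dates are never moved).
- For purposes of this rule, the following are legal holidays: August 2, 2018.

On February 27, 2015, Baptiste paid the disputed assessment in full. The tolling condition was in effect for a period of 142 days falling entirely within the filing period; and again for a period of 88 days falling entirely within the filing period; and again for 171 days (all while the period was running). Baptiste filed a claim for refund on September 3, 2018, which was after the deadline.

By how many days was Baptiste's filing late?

28 months after February 27, 2015 is June 27, 2017.
Tolling adds 142 days: June 27, 2017 + 142 days = November 16, 2017.
Tolling adds 88 days: November 16, 2017 + 88 days = February 12, 2018.
Tolling adds 171 days: February 12, 2018 + 171 days = August 2, 2018.
August 2, 2018 is a listed holiday. The next qualifying day is August 3, 2018.
The deadline is August 3, 2018; from August 3, 2018 to September 3, 2018 is 31 days.

31 days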